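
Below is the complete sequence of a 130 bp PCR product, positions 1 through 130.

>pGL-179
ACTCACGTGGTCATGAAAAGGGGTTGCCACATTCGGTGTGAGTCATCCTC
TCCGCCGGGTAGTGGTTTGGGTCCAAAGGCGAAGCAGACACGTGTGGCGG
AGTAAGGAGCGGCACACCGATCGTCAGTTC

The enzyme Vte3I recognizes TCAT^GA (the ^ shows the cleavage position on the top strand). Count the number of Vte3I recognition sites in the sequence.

1

TCATGA occurs starting at position 11.
Vte3I cuts at 1 site.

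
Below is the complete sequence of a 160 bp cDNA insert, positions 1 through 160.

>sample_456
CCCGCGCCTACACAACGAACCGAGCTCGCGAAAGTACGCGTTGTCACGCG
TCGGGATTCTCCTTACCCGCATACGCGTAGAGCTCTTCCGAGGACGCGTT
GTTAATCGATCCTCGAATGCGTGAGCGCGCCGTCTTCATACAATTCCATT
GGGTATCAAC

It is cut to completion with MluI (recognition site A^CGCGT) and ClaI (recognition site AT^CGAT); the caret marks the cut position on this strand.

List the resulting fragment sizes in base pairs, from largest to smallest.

MluI sites (ACGCGT) start at positions 36, 46, 73, 94.
MluI cuts after the first base of each site, so after positions 36, 46, 73, 94.
The ClaI site (ATCGAT) starts at position 105.
ClaI cuts after base 2 of each site, so after position 106.
Combined cut positions: 36, 46, 73, 94, 106.
Linear molecule, 5 cuts → 6 fragments:
  1–36 → 36 bp
  37–46 → 10 bp
  47–73 → 27 bp
  74–94 → 21 bp
  95–106 → 12 bp
  107–160 → 54 bp
Sorted largest to smallest: 54, 36, 27, 21, 12, 10 bp.

54, 36, 27, 21, 12, 10 bp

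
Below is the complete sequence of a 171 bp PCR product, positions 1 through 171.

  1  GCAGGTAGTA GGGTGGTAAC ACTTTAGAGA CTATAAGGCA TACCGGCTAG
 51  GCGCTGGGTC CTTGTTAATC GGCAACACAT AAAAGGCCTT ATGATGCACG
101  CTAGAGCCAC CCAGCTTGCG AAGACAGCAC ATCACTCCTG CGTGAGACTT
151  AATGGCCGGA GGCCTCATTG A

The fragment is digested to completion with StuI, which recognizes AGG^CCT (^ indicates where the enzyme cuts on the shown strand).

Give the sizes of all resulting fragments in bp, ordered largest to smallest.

86, 76, 9 bp

StuI sites (AGGCCT) start at positions 84, 160.
StuI cuts after base 3 of each site, so after positions 86, 162.
Linear molecule, 2 cuts → 3 fragments:
  1–86 → 86 bp
  87–162 → 76 bp
  163–171 → 9 bp
Sorted largest to smallest: 86, 76, 9 bp.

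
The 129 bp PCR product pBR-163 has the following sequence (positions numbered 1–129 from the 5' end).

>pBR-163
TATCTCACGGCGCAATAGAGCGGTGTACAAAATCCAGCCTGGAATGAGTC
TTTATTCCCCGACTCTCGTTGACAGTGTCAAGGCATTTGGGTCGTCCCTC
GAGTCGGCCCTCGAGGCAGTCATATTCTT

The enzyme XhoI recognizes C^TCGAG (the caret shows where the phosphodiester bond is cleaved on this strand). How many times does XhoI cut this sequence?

CTCGAG occurs starting at positions 98, 110.
XhoI cuts at 2 sites.

2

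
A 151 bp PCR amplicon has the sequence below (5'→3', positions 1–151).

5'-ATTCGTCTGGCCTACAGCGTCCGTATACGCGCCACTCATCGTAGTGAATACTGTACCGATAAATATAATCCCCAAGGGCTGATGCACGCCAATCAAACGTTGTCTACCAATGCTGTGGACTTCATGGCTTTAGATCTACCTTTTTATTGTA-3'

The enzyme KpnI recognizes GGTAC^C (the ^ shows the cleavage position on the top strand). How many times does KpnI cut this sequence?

0

No occurrence of GGTACC is present in the sequence.
KpnI does not cut: 0 sites.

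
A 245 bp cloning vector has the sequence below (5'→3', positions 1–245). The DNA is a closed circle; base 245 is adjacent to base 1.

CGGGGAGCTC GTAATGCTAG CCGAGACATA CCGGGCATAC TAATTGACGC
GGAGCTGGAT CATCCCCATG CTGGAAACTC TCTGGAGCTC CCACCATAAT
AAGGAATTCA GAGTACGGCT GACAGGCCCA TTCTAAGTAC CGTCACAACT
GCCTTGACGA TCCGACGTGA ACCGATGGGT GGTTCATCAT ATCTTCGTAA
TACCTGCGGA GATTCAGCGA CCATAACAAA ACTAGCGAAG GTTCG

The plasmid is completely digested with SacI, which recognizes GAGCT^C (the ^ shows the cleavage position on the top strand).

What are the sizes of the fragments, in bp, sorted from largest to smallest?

SacI sites (GAGCTC) start at positions 5, 85.
SacI cuts after base 5 of each site (before the last base), so after positions 9, 89.
Circular molecule, 2 cuts → 2 fragments:
  10–89 → 80 bp
  90–245 then 1–9 → 156 + 9 = 165 bp
Sorted largest to smallest: 165, 80 bp.

165, 80 bp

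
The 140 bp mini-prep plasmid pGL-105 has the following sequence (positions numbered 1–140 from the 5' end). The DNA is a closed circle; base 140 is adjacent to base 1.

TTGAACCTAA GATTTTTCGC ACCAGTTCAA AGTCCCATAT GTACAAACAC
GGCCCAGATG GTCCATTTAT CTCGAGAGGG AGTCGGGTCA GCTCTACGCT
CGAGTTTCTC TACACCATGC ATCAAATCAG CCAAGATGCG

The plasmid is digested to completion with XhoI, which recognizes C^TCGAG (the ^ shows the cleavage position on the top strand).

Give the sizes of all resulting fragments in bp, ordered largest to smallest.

XhoI sites (CTCGAG) start at positions 71, 99.
XhoI cuts after the first base of each site, so after positions 71, 99.
Circular molecule, 2 cuts → 2 fragments:
  72–99 → 28 bp
  100–140 then 1–71 → 41 + 71 = 112 bp
Sorted largest to smallest: 112, 28 bp.

112, 28 bp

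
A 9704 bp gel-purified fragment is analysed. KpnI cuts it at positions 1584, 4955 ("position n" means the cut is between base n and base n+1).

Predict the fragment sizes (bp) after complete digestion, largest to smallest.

Linear molecule, 2 cuts → 3 fragments:
  1584 − 0 = 1584 bp
  4955 − 1584 = 3371 bp
  9704 − 4955 = 4749 bp
Sorted largest to smallest: 4749, 3371, 1584 bp.

4749, 3371, 1584 bp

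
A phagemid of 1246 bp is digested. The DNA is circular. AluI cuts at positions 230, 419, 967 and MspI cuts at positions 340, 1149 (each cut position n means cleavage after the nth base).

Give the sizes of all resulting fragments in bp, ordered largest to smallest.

Combined cut positions (sorted): 230, 340, 419, 967, 1149.
Circular molecule, 5 cuts → 5 fragments:
  340 − 230 = 110 bp
  419 − 340 = 79 bp
  967 − 419 = 548 bp
  1149 − 967 = 182 bp
  wrap: 1246 − 1149 + 230 = 327 bp
Sorted largest to smallest: 548, 327, 182, 110, 79 bp.

548, 327, 182, 110, 79 bp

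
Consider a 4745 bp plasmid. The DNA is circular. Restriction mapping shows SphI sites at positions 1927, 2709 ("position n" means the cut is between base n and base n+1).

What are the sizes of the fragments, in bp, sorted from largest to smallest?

Circular molecule, 2 cuts → 2 fragments:
  2709 − 1927 = 782 bp
  wrap: 4745 − 2709 + 1927 = 3963 bp
Sorted largest to smallest: 3963, 782 bp.

3963, 782 bp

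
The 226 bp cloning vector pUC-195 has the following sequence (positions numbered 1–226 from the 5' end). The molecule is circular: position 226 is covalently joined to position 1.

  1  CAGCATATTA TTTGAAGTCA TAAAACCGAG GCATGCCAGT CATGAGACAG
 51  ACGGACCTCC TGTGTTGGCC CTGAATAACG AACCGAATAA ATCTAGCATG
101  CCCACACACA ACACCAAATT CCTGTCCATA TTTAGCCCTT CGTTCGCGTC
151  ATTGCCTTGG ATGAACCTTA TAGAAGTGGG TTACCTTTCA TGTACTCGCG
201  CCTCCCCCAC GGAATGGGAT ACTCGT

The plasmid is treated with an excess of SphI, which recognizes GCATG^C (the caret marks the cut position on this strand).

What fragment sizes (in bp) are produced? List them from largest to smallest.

161, 65 bp

SphI sites (GCATGC) start at positions 31, 96.
SphI cuts after base 5 of each site (before the last base), so after positions 35, 100.
Circular molecule, 2 cuts → 2 fragments:
  36–100 → 65 bp
  101–226 then 1–35 → 126 + 35 = 161 bp
Sorted largest to smallest: 161, 65 bp.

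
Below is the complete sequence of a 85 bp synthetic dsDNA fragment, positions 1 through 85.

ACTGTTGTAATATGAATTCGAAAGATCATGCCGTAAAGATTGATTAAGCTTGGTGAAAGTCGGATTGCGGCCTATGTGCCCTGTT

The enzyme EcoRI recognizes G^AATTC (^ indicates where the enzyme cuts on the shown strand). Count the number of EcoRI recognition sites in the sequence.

GAATTC occurs starting at position 14.
EcoRI cuts at 1 site.

1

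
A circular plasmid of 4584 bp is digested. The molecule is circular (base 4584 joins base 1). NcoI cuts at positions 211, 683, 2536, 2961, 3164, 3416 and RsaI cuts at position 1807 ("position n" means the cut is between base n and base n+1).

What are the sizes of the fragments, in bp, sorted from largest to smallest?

1379, 1124, 729, 472, 425, 252, 203 bp

Combined cut positions (sorted): 211, 683, 1807, 2536, 2961, 3164, 3416.
Circular molecule, 7 cuts → 7 fragments:
  683 − 211 = 472 bp
  1807 − 683 = 1124 bp
  2536 − 1807 = 729 bp
  2961 − 2536 = 425 bp
  3164 − 2961 = 203 bp
  3416 − 3164 = 252 bp
  wrap: 4584 − 3416 + 211 = 1379 bp
Sorted largest to smallest: 1379, 1124, 729, 472, 425, 252, 203 bp.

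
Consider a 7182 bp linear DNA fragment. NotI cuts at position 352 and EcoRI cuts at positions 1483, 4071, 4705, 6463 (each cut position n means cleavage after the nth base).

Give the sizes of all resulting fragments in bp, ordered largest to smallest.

Combined cut positions (sorted): 352, 1483, 4071, 4705, 6463.
Linear molecule, 5 cuts → 6 fragments:
  352 − 0 = 352 bp
  1483 − 352 = 1131 bp
  4071 − 1483 = 2588 bp
  4705 − 4071 = 634 bp
  6463 − 4705 = 1758 bp
  7182 − 6463 = 719 bp
Sorted largest to smallest: 2588, 1758, 1131, 719, 634, 352 bp.

2588, 1758, 1131, 719, 634, 352 bp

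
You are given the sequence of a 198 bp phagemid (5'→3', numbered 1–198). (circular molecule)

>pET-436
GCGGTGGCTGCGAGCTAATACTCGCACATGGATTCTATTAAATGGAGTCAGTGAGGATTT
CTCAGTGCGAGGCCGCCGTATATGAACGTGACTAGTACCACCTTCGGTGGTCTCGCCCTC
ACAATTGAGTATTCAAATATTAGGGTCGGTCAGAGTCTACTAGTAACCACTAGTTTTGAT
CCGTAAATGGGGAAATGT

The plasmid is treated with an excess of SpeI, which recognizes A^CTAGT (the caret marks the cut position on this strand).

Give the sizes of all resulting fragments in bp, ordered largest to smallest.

SpeI sites (ACTAGT) start at positions 91, 159, 169.
SpeI cuts after the first base of each site, so after positions 91, 159, 169.
Circular molecule, 3 cuts → 3 fragments:
  92–159 → 68 bp
  160–169 → 10 bp
  170–198 then 1–91 → 29 + 91 = 120 bp
Sorted largest to smallest: 120, 68, 10 bp.

120, 68, 10 bp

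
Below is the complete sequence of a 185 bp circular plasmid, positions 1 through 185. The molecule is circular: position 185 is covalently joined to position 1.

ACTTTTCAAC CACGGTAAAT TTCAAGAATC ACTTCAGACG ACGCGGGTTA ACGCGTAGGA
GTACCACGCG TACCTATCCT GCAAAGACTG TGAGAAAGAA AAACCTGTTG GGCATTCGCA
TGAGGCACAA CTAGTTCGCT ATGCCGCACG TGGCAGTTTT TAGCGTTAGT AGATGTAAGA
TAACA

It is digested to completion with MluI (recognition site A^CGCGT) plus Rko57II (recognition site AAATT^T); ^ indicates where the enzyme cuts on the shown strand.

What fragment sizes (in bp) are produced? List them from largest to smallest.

MluI sites (ACGCGT) start at positions 51, 66.
MluI cuts after the first base of each site, so after positions 51, 66.
The Rko57II site (AAATTT) starts at position 17.
Rko57II cuts after base 5 of each site (before the last base), so after position 21.
Combined cut positions: 21, 51, 66.
Circular molecule, 3 cuts → 3 fragments:
  22–51 → 30 bp
  52–66 → 15 bp
  67–185 then 1–21 → 119 + 21 = 140 bp
Sorted largest to smallest: 140, 30, 15 bp.

140, 30, 15 bp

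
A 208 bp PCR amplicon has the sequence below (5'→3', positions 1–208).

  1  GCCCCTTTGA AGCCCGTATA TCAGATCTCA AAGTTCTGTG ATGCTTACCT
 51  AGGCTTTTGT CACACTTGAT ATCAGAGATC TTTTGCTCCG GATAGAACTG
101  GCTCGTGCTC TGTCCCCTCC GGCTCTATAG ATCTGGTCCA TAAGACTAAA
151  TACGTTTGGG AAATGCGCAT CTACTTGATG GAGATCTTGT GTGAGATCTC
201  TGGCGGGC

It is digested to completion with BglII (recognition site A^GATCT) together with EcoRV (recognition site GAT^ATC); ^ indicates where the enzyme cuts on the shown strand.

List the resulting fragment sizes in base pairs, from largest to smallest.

BglII sites (AGATCT) start at positions 23, 76, 129, 182, 194.
BglII cuts after the first base of each site, so after positions 23, 76, 129, 182, 194.
The EcoRV site (GATATC) starts at position 68.
EcoRV cuts after base 3 of each site, so after position 70.
Combined cut positions: 23, 70, 76, 129, 182, 194.
Linear molecule, 6 cuts → 7 fragments:
  1–23 → 23 bp
  24–70 → 47 bp
  71–76 → 6 bp
  77–129 → 53 bp
  130–182 → 53 bp
  183–194 → 12 bp
  195–208 → 14 bp
Sorted largest to smallest: 53, 53, 47, 23, 14, 12, 6 bp.

53, 53, 47, 23, 14, 12, 6 bp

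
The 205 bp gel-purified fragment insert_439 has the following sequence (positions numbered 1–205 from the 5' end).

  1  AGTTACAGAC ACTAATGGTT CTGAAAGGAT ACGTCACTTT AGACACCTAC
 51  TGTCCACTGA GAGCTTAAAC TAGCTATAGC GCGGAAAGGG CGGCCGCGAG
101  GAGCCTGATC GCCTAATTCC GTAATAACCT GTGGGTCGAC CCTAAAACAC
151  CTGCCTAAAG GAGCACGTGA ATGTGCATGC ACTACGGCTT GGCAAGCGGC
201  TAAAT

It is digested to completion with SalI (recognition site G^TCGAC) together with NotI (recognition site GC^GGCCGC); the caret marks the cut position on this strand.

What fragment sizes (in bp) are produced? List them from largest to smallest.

91, 70, 44 bp

The SalI site (GTCGAC) starts at position 135.
SalI cuts after the first base of each site, so after position 135.
The NotI site (GCGGCCGC) starts at position 90.
NotI cuts after base 2 of each site, so after position 91.
Combined cut positions: 91, 135.
Linear molecule, 2 cuts → 3 fragments:
  1–91 → 91 bp
  92–135 → 44 bp
  136–205 → 70 bp
Sorted largest to smallest: 91, 70, 44 bp.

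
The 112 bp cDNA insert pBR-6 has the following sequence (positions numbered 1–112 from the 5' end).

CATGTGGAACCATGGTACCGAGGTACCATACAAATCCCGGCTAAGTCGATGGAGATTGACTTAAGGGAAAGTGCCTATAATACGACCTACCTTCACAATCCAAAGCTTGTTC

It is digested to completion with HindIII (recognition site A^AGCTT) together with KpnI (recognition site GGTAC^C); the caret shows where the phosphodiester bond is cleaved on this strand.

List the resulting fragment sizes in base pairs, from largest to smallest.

77, 18, 9, 8 bp

The HindIII site (AAGCTT) starts at position 103.
HindIII cuts after the first base of each site, so after position 103.
KpnI sites (GGTACC) start at positions 14, 22.
KpnI cuts after base 5 of each site (before the last base), so after positions 18, 26.
Combined cut positions: 18, 26, 103.
Linear molecule, 3 cuts → 4 fragments:
  1–18 → 18 bp
  19–26 → 8 bp
  27–103 → 77 bp
  104–112 → 9 bp
Sorted largest to smallest: 77, 18, 9, 8 bp.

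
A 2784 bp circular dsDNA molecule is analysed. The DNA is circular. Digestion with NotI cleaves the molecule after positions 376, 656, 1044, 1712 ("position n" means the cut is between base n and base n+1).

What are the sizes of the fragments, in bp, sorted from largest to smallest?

1448, 668, 388, 280 bp

Circular molecule, 4 cuts → 4 fragments:
  656 − 376 = 280 bp
  1044 − 656 = 388 bp
  1712 − 1044 = 668 bp
  wrap: 2784 − 1712 + 376 = 1448 bp
Sorted largest to smallest: 1448, 668, 388, 280 bp.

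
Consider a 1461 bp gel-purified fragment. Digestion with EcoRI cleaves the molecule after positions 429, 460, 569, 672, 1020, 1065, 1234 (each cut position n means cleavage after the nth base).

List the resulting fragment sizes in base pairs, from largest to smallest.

429, 348, 227, 169, 109, 103, 45, 31 bp

Linear molecule, 7 cuts → 8 fragments:
  429 − 0 = 429 bp
  460 − 429 = 31 bp
  569 − 460 = 109 bp
  672 − 569 = 103 bp
  1020 − 672 = 348 bp
  1065 − 1020 = 45 bp
  1234 − 1065 = 169 bp
  1461 − 1234 = 227 bp
Sorted largest to smallest: 429, 348, 227, 169, 109, 103, 45, 31 bp.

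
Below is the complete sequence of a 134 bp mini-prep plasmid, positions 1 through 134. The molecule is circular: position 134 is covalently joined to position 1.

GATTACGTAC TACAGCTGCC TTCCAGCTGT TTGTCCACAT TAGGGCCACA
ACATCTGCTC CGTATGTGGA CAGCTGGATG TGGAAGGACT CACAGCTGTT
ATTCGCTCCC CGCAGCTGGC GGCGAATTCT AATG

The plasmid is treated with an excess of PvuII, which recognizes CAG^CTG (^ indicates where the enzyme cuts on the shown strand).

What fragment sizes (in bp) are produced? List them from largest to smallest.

PvuII sites (CAGCTG) start at positions 13, 24, 71, 93, 113.
PvuII cuts after base 3 of each site, so after positions 15, 26, 73, 95, 115.
Circular molecule, 5 cuts → 5 fragments:
  16–26 → 11 bp
  27–73 → 47 bp
  74–95 → 22 bp
  96–115 → 20 bp
  116–134 then 1–15 → 19 + 15 = 34 bp
Sorted largest to smallest: 47, 34, 22, 20, 11 bp.

47, 34, 22, 20, 11 bp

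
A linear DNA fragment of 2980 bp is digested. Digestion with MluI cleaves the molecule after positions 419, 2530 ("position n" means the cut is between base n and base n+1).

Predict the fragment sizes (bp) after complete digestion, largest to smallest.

2111, 450, 419 bp

Linear molecule, 2 cuts → 3 fragments:
  419 − 0 = 419 bp
  2530 − 419 = 2111 bp
  2980 − 2530 = 450 bp
Sorted largest to smallest: 2111, 450, 419 bp.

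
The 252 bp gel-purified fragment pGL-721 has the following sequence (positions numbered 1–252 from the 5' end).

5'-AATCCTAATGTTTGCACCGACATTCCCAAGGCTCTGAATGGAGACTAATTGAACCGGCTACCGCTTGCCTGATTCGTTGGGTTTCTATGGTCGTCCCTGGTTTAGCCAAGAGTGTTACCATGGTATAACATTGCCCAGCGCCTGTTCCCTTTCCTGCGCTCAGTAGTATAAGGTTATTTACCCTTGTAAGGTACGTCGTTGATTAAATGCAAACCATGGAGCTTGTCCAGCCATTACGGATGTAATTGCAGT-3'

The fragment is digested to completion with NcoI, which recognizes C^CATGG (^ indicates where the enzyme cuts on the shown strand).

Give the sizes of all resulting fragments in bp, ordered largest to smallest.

NcoI sites (CCATGG) start at positions 118, 214.
NcoI cuts after the first base of each site, so after positions 118, 214.
Linear molecule, 2 cuts → 3 fragments:
  1–118 → 118 bp
  119–214 → 96 bp
  215–252 → 38 bp
Sorted largest to smallest: 118, 96, 38 bp.

118, 96, 38 bp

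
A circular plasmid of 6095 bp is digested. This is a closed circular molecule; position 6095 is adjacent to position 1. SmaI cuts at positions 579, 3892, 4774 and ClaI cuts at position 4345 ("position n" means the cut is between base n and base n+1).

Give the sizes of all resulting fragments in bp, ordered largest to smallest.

Combined cut positions (sorted): 579, 3892, 4345, 4774.
Circular molecule, 4 cuts → 4 fragments:
  3892 − 579 = 3313 bp
  4345 − 3892 = 453 bp
  4774 − 4345 = 429 bp
  wrap: 6095 − 4774 + 579 = 1900 bp
Sorted largest to smallest: 3313, 1900, 453, 429 bp.

3313, 1900, 453, 429 bp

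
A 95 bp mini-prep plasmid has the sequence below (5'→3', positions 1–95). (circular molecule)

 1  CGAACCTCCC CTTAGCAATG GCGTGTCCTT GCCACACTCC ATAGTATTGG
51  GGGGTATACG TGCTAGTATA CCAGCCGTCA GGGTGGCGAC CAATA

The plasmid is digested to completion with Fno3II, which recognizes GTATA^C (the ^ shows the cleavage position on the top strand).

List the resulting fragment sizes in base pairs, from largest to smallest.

83, 12 bp

Fno3II sites (GTATAC) start at positions 54, 66.
Fno3II cuts after base 5 of each site (before the last base), so after positions 58, 70.
Circular molecule, 2 cuts → 2 fragments:
  59–70 → 12 bp
  71–95 then 1–58 → 25 + 58 = 83 bp
Sorted largest to smallest: 83, 12 bp.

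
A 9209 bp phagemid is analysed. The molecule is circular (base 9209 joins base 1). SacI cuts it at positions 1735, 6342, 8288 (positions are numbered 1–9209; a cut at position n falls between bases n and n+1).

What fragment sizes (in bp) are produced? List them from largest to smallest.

Circular molecule, 3 cuts → 3 fragments:
  6342 − 1735 = 4607 bp
  8288 − 6342 = 1946 bp
  wrap: 9209 − 8288 + 1735 = 2656 bp
Sorted largest to smallest: 4607, 2656, 1946 bp.

4607, 2656, 1946 bp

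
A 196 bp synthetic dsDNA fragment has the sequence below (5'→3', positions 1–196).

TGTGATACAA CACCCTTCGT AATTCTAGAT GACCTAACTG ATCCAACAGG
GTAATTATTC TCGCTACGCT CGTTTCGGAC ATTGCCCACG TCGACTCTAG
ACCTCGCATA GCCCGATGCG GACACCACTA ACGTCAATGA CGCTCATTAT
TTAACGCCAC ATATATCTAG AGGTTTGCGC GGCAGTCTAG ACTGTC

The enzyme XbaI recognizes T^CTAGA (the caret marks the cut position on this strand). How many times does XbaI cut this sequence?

TCTAGA occurs starting at positions 24, 96, 166, 186.
XbaI cuts at 4 sites.

4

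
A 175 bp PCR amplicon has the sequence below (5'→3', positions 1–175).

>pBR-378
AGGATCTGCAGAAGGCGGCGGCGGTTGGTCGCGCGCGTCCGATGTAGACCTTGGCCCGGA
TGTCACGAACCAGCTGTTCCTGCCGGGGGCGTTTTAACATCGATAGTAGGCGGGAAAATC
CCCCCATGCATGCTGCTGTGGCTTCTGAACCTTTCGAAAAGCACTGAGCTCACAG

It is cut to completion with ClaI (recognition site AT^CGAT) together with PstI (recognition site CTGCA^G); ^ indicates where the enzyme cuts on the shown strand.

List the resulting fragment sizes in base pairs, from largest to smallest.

90, 75, 10 bp

The ClaI site (ATCGAT) starts at position 99.
ClaI cuts after base 2 of each site, so after position 100.
The PstI site (CTGCAG) starts at position 6.
PstI cuts after base 5 of each site (before the last base), so after position 10.
Combined cut positions: 10, 100.
Linear molecule, 2 cuts → 3 fragments:
  1–10 → 10 bp
  11–100 → 90 bp
  101–175 → 75 bp
Sorted largest to smallest: 90, 75, 10 bp.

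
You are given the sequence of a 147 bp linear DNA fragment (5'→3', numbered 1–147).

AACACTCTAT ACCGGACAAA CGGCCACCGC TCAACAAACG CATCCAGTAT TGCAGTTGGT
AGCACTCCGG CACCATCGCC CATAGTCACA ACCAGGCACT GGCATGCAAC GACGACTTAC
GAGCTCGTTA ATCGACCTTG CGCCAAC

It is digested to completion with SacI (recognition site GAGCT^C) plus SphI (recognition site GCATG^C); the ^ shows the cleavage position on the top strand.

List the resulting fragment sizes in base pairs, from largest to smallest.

106, 22, 19 bp

The SacI site (GAGCTC) starts at position 121.
SacI cuts after base 5 of each site (before the last base), so after position 125.
The SphI site (GCATGC) starts at position 102.
SphI cuts after base 5 of each site (before the last base), so after position 106.
Combined cut positions: 106, 125.
Linear molecule, 2 cuts → 3 fragments:
  1–106 → 106 bp
  107–125 → 19 bp
  126–147 → 22 bp
Sorted largest to smallest: 106, 22, 19 bp.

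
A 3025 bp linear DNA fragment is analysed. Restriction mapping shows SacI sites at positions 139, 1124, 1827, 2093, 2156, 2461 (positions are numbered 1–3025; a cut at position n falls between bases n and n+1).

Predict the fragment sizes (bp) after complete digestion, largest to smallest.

Linear molecule, 6 cuts → 7 fragments:
  139 − 0 = 139 bp
  1124 − 139 = 985 bp
  1827 − 1124 = 703 bp
  2093 − 1827 = 266 bp
  2156 − 2093 = 63 bp
  2461 − 2156 = 305 bp
  3025 − 2461 = 564 bp
Sorted largest to smallest: 985, 703, 564, 305, 266, 139, 63 bp.

985, 703, 564, 305, 266, 139, 63 bp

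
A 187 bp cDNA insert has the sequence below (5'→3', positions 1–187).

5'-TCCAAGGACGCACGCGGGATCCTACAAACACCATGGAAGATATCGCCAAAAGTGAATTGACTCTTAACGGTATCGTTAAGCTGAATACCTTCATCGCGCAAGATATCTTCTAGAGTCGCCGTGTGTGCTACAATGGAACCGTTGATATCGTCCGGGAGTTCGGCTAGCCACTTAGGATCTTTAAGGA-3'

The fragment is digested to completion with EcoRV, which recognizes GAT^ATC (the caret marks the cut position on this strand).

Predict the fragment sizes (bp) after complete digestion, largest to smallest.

63, 42, 41, 41 bp

EcoRV sites (GATATC) start at positions 39, 102, 144.
EcoRV cuts after base 3 of each site, so after positions 41, 104, 146.
Linear molecule, 3 cuts → 4 fragments:
  1–41 → 41 bp
  42–104 → 63 bp
  105–146 → 42 bp
  147–187 → 41 bp
Sorted largest to smallest: 63, 42, 41, 41 bp.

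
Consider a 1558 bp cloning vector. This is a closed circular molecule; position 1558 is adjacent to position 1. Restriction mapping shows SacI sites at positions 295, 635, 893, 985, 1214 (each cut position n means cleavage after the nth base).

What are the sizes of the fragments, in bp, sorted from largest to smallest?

Circular molecule, 5 cuts → 5 fragments:
  635 − 295 = 340 bp
  893 − 635 = 258 bp
  985 − 893 = 92 bp
  1214 − 985 = 229 bp
  wrap: 1558 − 1214 + 295 = 639 bp
Sorted largest to smallest: 639, 340, 258, 229, 92 bp.

639, 340, 258, 229, 92 bp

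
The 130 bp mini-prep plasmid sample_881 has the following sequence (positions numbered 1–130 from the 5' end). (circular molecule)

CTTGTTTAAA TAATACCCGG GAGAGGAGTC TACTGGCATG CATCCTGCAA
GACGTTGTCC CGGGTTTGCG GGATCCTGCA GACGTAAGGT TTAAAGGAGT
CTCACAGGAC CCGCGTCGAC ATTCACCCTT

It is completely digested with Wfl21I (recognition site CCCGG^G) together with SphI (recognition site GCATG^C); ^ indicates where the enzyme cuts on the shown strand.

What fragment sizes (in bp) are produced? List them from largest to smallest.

87, 23, 20 bp

Wfl21I sites (CCCGGG) start at positions 16, 59.
Wfl21I cuts after base 5 of each site (before the last base), so after positions 20, 63.
The SphI site (GCATGC) starts at position 36.
SphI cuts after base 5 of each site (before the last base), so after position 40.
Combined cut positions: 20, 40, 63.
Circular molecule, 3 cuts → 3 fragments:
  21–40 → 20 bp
  41–63 → 23 bp
  64–130 then 1–20 → 67 + 20 = 87 bp
Sorted largest to smallest: 87, 23, 20 bp.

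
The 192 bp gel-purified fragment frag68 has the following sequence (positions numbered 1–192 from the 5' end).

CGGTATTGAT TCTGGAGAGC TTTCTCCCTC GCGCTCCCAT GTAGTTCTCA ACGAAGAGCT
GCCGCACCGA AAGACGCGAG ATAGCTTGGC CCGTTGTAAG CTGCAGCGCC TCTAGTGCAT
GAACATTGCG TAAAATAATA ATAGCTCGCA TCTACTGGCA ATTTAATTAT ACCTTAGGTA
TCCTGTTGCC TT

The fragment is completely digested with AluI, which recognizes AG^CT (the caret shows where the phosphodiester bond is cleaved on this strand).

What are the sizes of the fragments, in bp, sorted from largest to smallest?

48, 44, 39, 26, 19, 16 bp

AluI sites (AGCT) start at positions 18, 57, 83, 99, 143.
AluI cuts after base 2 of each site, so after positions 19, 58, 84, 100, 144.
Linear molecule, 5 cuts → 6 fragments:
  1–19 → 19 bp
  20–58 → 39 bp
  59–84 → 26 bp
  85–100 → 16 bp
  101–144 → 44 bp
  145–192 → 48 bp
Sorted largest to smallest: 48, 44, 39, 26, 19, 16 bp.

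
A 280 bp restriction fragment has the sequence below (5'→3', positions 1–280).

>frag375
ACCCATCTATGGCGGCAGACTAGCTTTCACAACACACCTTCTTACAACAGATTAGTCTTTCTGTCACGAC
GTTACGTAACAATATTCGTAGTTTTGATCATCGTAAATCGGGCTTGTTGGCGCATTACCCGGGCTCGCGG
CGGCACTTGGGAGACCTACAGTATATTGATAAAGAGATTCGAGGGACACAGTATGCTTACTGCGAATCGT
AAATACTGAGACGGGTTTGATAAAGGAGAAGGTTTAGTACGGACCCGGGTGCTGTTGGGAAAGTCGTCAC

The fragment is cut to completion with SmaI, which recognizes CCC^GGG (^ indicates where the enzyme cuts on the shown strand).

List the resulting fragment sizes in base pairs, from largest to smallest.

130, 126, 24 bp

SmaI sites (CCCGGG) start at positions 128, 254.
SmaI cuts after base 3 of each site, so after positions 130, 256.
Linear molecule, 2 cuts → 3 fragments:
  1–130 → 130 bp
  131–256 → 126 bp
  257–280 → 24 bp
Sorted largest to smallest: 130, 126, 24 bp.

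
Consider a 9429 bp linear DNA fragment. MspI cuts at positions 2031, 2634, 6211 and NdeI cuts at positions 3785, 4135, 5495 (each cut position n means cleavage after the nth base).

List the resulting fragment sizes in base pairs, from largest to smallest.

3218, 2031, 1360, 1151, 716, 603, 350 bp

Combined cut positions (sorted): 2031, 2634, 3785, 4135, 5495, 6211.
Linear molecule, 6 cuts → 7 fragments:
  2031 − 0 = 2031 bp
  2634 − 2031 = 603 bp
  3785 − 2634 = 1151 bp
  4135 − 3785 = 350 bp
  5495 − 4135 = 1360 bp
  6211 − 5495 = 716 bp
  9429 − 6211 = 3218 bp
Sorted largest to smallest: 3218, 2031, 1360, 1151, 716, 603, 350 bp.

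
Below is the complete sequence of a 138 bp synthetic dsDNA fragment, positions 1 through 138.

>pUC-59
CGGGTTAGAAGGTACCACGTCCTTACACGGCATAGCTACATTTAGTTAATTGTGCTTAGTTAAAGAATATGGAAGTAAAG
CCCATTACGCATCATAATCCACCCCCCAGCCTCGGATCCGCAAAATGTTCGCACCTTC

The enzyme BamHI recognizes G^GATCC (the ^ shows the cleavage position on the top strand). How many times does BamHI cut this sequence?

1

GGATCC occurs starting at position 114.
BamHI cuts at 1 site.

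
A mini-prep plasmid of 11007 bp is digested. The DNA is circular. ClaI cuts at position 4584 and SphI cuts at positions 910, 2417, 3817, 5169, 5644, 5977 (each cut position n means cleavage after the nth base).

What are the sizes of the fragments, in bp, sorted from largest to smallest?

Combined cut positions (sorted): 910, 2417, 3817, 4584, 5169, 5644, 5977.
Circular molecule, 7 cuts → 7 fragments:
  2417 − 910 = 1507 bp
  3817 − 2417 = 1400 bp
  4584 − 3817 = 767 bp
  5169 − 4584 = 585 bp
  5644 − 5169 = 475 bp
  5977 − 5644 = 333 bp
  wrap: 11007 − 5977 + 910 = 5940 bp
Sorted largest to smallest: 5940, 1507, 1400, 767, 585, 475, 333 bp.

5940, 1507, 1400, 767, 585, 475, 333 bp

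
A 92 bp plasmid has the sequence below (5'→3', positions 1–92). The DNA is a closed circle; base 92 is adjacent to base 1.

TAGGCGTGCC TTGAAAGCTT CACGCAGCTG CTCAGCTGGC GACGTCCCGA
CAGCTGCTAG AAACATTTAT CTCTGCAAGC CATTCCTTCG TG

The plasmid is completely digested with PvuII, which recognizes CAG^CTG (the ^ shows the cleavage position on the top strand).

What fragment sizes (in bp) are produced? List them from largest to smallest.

66, 18, 8 bp

PvuII sites (CAGCTG) start at positions 25, 33, 51.
PvuII cuts after base 3 of each site, so after positions 27, 35, 53.
Circular molecule, 3 cuts → 3 fragments:
  28–35 → 8 bp
  36–53 → 18 bp
  54–92 then 1–27 → 39 + 27 = 66 bp
Sorted largest to smallest: 66, 18, 8 bp.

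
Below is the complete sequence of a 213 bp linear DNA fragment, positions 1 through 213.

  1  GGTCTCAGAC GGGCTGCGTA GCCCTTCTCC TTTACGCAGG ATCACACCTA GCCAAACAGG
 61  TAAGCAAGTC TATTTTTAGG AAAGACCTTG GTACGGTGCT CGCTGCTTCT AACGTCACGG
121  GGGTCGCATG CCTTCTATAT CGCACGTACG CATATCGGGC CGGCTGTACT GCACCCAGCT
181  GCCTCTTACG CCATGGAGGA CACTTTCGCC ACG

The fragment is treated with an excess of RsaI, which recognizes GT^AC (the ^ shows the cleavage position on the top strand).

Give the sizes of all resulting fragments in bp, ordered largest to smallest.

92, 55, 46, 20 bp

RsaI sites (GTAC) start at positions 91, 146, 166.
RsaI cuts after base 2 of each site, so after positions 92, 147, 167.
Linear molecule, 3 cuts → 4 fragments:
  1–92 → 92 bp
  93–147 → 55 bp
  148–167 → 20 bp
  168–213 → 46 bp
Sorted largest to smallest: 92, 55, 46, 20 bp.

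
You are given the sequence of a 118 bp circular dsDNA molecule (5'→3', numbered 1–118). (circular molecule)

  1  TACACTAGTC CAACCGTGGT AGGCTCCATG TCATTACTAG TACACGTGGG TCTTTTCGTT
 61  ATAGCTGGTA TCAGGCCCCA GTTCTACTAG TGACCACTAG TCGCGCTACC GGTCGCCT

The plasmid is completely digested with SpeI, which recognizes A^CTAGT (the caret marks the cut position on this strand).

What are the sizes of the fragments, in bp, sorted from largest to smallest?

SpeI sites (ACTAGT) start at positions 4, 36, 86, 96.
SpeI cuts after the first base of each site, so after positions 4, 36, 86, 96.
Circular molecule, 4 cuts → 4 fragments:
  5–36 → 32 bp
  37–86 → 50 bp
  87–96 → 10 bp
  97–118 then 1–4 → 22 + 4 = 26 bp
Sorted largest to smallest: 50, 32, 26, 10 bp.

50, 32, 26, 10 bp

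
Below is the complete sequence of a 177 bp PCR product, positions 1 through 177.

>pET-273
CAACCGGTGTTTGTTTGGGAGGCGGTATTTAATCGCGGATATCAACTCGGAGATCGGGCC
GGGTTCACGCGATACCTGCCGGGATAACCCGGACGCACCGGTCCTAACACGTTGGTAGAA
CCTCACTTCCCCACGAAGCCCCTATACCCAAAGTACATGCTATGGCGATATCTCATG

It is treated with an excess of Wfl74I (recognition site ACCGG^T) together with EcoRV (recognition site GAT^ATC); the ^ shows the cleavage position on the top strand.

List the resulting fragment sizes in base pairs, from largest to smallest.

68, 61, 33, 8, 7 bp

Wfl74I sites (ACCGGT) start at positions 3, 97.
Wfl74I cuts after base 5 of each site (before the last base), so after positions 7, 101.
EcoRV sites (GATATC) start at positions 38, 167.
EcoRV cuts after base 3 of each site, so after positions 40, 169.
Combined cut positions: 7, 40, 101, 169.
Linear molecule, 4 cuts → 5 fragments:
  1–7 → 7 bp
  8–40 → 33 bp
  41–101 → 61 bp
  102–169 → 68 bp
  170–177 → 8 bp
Sorted largest to smallest: 68, 61, 33, 8, 7 bp.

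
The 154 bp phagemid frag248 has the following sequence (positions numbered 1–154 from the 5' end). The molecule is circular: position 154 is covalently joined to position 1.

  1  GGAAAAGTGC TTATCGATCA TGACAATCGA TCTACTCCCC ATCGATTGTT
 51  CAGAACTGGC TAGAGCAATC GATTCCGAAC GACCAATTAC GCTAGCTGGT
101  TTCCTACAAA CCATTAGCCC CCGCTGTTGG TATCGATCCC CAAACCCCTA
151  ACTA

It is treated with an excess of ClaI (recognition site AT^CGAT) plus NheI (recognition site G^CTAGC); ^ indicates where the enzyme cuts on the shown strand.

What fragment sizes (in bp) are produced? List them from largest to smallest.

42, 35, 27, 22, 15, 13 bp

ClaI sites (ATCGAT) start at positions 13, 26, 41, 68, 132.
ClaI cuts after base 2 of each site, so after positions 14, 27, 42, 69, 133.
The NheI site (GCTAGC) starts at position 91.
NheI cuts after the first base of each site, so after position 91.
Combined cut positions: 14, 27, 42, 69, 91, 133.
Circular molecule, 6 cuts → 6 fragments:
  15–27 → 13 bp
  28–42 → 15 bp
  43–69 → 27 bp
  70–91 → 22 bp
  92–133 → 42 bp
  134–154 then 1–14 → 21 + 14 = 35 bp
Sorted largest to smallest: 42, 35, 27, 22, 15, 13 bp.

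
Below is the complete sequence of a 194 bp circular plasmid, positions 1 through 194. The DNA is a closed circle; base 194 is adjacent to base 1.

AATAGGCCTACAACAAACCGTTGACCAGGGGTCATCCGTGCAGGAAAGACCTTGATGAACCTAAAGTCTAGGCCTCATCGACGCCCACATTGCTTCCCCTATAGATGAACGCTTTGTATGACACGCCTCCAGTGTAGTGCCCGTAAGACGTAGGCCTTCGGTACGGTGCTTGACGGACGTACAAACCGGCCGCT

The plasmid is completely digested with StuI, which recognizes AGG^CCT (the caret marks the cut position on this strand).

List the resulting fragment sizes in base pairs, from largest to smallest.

82, 66, 46 bp

StuI sites (AGGCCT) start at positions 4, 70, 152.
StuI cuts after base 3 of each site, so after positions 6, 72, 154.
Circular molecule, 3 cuts → 3 fragments:
  7–72 → 66 bp
  73–154 → 82 bp
  155–194 then 1–6 → 40 + 6 = 46 bp
Sorted largest to smallest: 82, 66, 46 bp.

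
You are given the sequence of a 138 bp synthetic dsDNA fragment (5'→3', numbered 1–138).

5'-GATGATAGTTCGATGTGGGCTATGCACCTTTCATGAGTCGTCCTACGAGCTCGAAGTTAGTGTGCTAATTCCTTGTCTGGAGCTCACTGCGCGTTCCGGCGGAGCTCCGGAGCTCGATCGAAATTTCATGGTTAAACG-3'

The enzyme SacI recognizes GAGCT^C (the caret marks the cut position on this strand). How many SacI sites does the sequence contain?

GAGCTC occurs starting at positions 47, 80, 102, 110.
SacI cuts at 4 sites.

4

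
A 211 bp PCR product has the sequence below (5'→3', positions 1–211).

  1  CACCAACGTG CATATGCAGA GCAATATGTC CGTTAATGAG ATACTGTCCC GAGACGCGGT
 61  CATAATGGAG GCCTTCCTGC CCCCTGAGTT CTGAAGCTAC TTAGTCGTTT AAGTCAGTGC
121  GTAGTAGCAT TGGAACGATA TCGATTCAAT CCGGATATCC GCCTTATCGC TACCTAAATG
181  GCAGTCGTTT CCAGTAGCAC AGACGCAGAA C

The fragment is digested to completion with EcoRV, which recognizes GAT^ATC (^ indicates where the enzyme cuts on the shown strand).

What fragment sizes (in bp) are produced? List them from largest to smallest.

EcoRV sites (GATATC) start at positions 137, 154.
EcoRV cuts after base 3 of each site, so after positions 139, 156.
Linear molecule, 2 cuts → 3 fragments:
  1–139 → 139 bp
  140–156 → 17 bp
  157–211 → 55 bp
Sorted largest to smallest: 139, 55, 17 bp.

139, 55, 17 bp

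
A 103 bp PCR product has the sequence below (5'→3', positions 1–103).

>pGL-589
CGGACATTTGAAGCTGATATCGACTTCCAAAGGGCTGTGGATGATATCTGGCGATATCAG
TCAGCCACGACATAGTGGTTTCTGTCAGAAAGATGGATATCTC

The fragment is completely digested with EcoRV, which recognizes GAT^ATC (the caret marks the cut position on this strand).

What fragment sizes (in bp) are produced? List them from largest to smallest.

43, 27, 18, 10, 5 bp

EcoRV sites (GATATC) start at positions 16, 43, 53, 96.
EcoRV cuts after base 3 of each site, so after positions 18, 45, 55, 98.
Linear molecule, 4 cuts → 5 fragments:
  1–18 → 18 bp
  19–45 → 27 bp
  46–55 → 10 bp
  56–98 → 43 bp
  99–103 → 5 bp
Sorted largest to smallest: 43, 27, 18, 10, 5 bp.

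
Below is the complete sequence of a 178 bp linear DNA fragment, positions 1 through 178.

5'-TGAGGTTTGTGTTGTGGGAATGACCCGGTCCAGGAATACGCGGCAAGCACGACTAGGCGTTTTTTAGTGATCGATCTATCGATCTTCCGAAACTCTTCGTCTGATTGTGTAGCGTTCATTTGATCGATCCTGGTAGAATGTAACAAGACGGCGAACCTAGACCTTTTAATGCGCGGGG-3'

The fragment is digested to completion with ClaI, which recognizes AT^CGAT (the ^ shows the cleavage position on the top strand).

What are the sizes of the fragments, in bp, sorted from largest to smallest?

ClaI sites (ATCGAT) start at positions 70, 78, 123.
ClaI cuts after base 2 of each site, so after positions 71, 79, 124.
Linear molecule, 3 cuts → 4 fragments:
  1–71 → 71 bp
  72–79 → 8 bp
  80–124 → 45 bp
  125–178 → 54 bp
Sorted largest to smallest: 71, 54, 45, 8 bp.

71, 54, 45, 8 bp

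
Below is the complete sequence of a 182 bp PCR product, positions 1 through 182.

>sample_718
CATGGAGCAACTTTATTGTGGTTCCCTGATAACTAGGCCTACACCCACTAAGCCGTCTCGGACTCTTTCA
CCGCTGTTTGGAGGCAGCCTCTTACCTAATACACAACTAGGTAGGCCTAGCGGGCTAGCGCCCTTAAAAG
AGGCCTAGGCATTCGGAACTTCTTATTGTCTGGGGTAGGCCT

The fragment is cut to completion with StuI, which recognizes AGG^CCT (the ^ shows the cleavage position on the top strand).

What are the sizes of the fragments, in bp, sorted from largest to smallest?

78, 37, 36, 28, 3 bp

StuI sites (AGGCCT) start at positions 35, 113, 141, 177.
StuI cuts after base 3 of each site, so after positions 37, 115, 143, 179.
Linear molecule, 4 cuts → 5 fragments:
  1–37 → 37 bp
  38–115 → 78 bp
  116–143 → 28 bp
  144–179 → 36 bp
  180–182 → 3 bp
Sorted largest to smallest: 78, 37, 36, 28, 3 bp.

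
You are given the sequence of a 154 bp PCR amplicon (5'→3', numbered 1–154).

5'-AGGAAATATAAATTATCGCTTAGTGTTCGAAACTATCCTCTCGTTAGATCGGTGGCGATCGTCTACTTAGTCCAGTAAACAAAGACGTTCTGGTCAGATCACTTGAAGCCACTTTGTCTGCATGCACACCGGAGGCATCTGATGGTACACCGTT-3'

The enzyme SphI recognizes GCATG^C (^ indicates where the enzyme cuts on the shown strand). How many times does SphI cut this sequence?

1

GCATGC occurs starting at position 120.
SphI cuts at 1 site.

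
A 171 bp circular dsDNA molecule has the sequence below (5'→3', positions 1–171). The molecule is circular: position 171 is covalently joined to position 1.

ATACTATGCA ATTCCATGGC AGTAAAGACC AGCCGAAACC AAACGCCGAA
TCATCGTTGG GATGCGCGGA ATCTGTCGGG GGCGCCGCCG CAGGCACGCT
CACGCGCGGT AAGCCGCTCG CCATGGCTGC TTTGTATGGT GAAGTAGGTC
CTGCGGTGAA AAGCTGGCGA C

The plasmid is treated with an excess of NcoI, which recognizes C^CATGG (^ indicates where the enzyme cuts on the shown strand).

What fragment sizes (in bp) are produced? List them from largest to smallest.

NcoI sites (CCATGG) start at positions 14, 121.
NcoI cuts after the first base of each site, so after positions 14, 121.
Circular molecule, 2 cuts → 2 fragments:
  15–121 → 107 bp
  122–171 then 1–14 → 50 + 14 = 64 bp
Sorted largest to smallest: 107, 64 bp.

107, 64 bp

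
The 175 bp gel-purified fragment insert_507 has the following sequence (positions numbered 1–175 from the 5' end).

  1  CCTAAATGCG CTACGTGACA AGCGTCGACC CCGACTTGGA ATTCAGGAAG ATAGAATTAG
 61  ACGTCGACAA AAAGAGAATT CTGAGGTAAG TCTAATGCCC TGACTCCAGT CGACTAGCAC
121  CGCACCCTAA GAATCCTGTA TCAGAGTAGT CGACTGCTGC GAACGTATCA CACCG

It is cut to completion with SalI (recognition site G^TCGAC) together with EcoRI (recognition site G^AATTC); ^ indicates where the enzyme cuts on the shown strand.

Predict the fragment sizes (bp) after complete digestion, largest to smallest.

40, 33, 26, 24, 24, 15, 13 bp

SalI sites (GTCGAC) start at positions 24, 63, 109, 149.
SalI cuts after the first base of each site, so after positions 24, 63, 109, 149.
EcoRI sites (GAATTC) start at positions 39, 76.
EcoRI cuts after the first base of each site, so after positions 39, 76.
Combined cut positions: 24, 39, 63, 76, 109, 149.
Linear molecule, 6 cuts → 7 fragments:
  1–24 → 24 bp
  25–39 → 15 bp
  40–63 → 24 bp
  64–76 → 13 bp
  77–109 → 33 bp
  110–149 → 40 bp
  150–175 → 26 bp
Sorted largest to smallest: 40, 33, 26, 24, 24, 15, 13 bp.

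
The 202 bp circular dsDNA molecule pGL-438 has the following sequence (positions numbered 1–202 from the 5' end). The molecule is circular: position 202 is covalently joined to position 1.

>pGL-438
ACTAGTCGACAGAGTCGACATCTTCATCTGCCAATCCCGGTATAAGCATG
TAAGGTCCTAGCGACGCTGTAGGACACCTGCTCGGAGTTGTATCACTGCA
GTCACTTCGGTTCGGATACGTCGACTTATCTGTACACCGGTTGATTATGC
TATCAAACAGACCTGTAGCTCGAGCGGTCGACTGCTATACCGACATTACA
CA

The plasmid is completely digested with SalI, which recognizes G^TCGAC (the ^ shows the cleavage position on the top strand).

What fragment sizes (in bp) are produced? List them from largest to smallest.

SalI sites (GTCGAC) start at positions 5, 14, 120, 177.
SalI cuts after the first base of each site, so after positions 5, 14, 120, 177.
Circular molecule, 4 cuts → 4 fragments:
  6–14 → 9 bp
  15–120 → 106 bp
  121–177 → 57 bp
  178–202 then 1–5 → 25 + 5 = 30 bp
Sorted largest to smallest: 106, 57, 30, 9 bp.

106, 57, 30, 9 bp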